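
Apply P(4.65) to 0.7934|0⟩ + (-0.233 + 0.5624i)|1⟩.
0.7934|0⟩ + (0.5758 + 0.1975i)|1⟩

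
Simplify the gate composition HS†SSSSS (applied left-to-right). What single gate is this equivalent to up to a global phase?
H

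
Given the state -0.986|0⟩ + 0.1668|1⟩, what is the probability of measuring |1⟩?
0.02782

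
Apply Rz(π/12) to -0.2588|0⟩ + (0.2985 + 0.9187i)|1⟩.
(-0.2566 + 0.03378i)|0⟩ + (0.176 + 0.9498i)|1⟩

Rz(π/12) = [[e^(−iθ/2), 0], [0, e^(iθ/2)]] with e^(±iθ/2) = cos(θ/2) ± i·sin(θ/2); θ = π/12, cos(θ/2) ≈ 0.991445, sin(θ/2) ≈ 0.130526.
With a = amp(|0⟩) = -0.2588 and b = amp(|1⟩) = (0.2985 + 0.9187i):
new amp(|0⟩) = (0.991445 - 0.130526i)·a = (-0.2566 + 0.03378i)
new amp(|1⟩) = (0.991445 + 0.130526i)·b = (0.176 + 0.9498i)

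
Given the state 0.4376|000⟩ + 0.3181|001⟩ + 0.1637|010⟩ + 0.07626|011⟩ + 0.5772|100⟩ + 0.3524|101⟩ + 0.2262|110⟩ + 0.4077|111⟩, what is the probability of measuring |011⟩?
0.005816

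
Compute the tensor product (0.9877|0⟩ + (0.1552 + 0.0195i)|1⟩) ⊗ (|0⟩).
0.9877|00⟩ + (0.1552 + 0.0195i)|10⟩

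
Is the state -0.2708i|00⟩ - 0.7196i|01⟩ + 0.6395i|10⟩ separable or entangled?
Entangled

Writing the state as a|00⟩ + b|01⟩ + c|10⟩ + d|11⟩, it is a product state iff ad − bc = 0.
Here (a, b, c, d) = (-0.2708i, -0.7196i, 0.6395i, 0): ad − bc = (-0.2708i)(0) − (-0.7196i)(0.6395i) = -0.4602 ≠ 0, so the state is entangled.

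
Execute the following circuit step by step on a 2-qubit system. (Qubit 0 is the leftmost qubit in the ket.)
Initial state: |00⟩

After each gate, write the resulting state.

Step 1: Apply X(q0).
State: |10⟩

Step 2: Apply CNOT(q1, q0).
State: |10⟩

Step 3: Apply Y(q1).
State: i|11⟩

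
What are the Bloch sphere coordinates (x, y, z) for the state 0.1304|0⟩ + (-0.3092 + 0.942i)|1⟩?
(-0.08064, 0.2457, -0.966)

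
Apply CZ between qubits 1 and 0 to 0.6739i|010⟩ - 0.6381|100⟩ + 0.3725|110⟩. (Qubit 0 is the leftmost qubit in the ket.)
0.6739i|010⟩ - 0.6381|100⟩ - 0.3725|110⟩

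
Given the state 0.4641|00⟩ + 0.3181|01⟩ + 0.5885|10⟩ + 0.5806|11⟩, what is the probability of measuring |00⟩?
0.2154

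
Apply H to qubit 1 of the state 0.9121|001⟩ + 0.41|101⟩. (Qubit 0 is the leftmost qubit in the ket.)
0.645|001⟩ + 0.645|011⟩ + 0.2899|101⟩ + 0.2899|111⟩

H on qubit 1 mixes each pair of kets that differ only in qubit 1: amplitudes (a, b) of (|…0…⟩, |…1…⟩) become ((a + b)/√2, (a − b)/√2). Kets absent from the input have amplitude 0.
(|001⟩, |011⟩): (a, b) = (0.9121, 0) → (0.645, 0.645)
(|101⟩, |111⟩): (a, b) = (0.41, 0) → (0.2899, 0.2899)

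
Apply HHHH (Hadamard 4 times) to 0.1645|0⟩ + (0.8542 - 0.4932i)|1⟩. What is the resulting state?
0.1645|0⟩ + (0.8542 - 0.4932i)|1⟩

H² = I, so an even number of Hadamards cancels: H^4 = I and the state is unchanged.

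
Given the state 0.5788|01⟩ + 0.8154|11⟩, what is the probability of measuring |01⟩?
0.335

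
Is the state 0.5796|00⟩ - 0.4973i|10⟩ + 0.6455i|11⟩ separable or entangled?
Entangled

Writing the state as a|00⟩ + b|01⟩ + c|10⟩ + d|11⟩, it is a product state iff ad − bc = 0.
Here (a, b, c, d) = (0.5796, 0, -0.4973i, 0.6455i): ad − bc = (0.5796)(0.6455i) − (0)(-0.4973i) = 0.3741i ≠ 0, so the state is entangled.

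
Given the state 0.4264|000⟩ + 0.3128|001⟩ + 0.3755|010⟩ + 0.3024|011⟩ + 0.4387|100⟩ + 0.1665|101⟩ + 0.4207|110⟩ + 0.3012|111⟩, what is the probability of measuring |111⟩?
0.09072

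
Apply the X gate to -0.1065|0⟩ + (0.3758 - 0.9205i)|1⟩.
(0.3758 - 0.9205i)|0⟩ - 0.1065|1⟩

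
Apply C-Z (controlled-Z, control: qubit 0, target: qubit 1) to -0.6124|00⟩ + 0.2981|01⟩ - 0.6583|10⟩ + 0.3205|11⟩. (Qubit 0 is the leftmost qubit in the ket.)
-0.6124|00⟩ + 0.2981|01⟩ - 0.6583|10⟩ - 0.3205|11⟩

C-Z leaves the control-|0⟩ kets |00⟩, |01⟩ unchanged and applies Z to qubit 1 on the control-|1⟩ pair (|10⟩, |11⟩).
Z = [[1, 0], [0, -1]].
With a = amp(|10⟩) = -0.6583 and b = amp(|11⟩) = 0.3205:
new amp(|10⟩) = (1)·a = -0.6583
new amp(|11⟩) = (-1)·b = -0.3205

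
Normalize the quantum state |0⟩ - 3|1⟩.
0.3162|0⟩ - 0.9487|1⟩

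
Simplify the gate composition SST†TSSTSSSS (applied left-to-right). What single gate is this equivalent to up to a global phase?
T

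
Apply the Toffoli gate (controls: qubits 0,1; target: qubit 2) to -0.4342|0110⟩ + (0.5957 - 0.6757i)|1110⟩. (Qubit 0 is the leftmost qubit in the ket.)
-0.4342|0110⟩ + (0.5957 - 0.6757i)|1100⟩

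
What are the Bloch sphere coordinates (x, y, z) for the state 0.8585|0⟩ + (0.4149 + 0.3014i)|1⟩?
(0.7124, 0.5175, 0.474)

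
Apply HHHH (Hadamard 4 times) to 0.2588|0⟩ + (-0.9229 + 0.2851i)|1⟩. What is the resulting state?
0.2588|0⟩ + (-0.9229 + 0.2851i)|1⟩

H² = I, so an even number of Hadamards cancels: H^4 = I and the state is unchanged.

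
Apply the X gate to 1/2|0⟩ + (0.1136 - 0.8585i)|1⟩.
(0.1136 - 0.8585i)|0⟩ + 1/2|1⟩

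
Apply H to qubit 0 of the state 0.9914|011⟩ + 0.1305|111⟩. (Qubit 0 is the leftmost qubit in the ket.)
0.7933|011⟩ + 0.6087|111⟩

H on qubit 0 mixes each pair of kets that differ only in qubit 0: amplitudes (a, b) of (|…0…⟩, |…1…⟩) become ((a + b)/√2, (a − b)/√2). Kets absent from the input have amplitude 0.
(|011⟩, |111⟩): (a, b) = (0.9914, 0.1305) → (0.7933, 0.6087)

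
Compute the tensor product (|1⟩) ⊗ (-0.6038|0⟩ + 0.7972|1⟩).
-0.6038|10⟩ + 0.7972|11⟩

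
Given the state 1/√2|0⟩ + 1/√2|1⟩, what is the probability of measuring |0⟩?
1/2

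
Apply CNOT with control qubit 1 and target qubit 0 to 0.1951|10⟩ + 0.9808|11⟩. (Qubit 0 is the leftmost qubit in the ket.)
0.9808|01⟩ + 0.1951|10⟩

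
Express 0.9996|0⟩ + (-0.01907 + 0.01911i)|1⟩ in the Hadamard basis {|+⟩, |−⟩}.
(0.6933 + 0.01351i)|+⟩ + (0.7203 - 0.01351i)|−⟩

With |ψ⟩ = α|0⟩ + β|1⟩, the Hadamard-basis coefficients are ⟨+|ψ⟩ = (α + β)/√2 and ⟨−|ψ⟩ = (α − β)/√2.
Here α = 0.9996, β = (-0.01907 + 0.01911i): (α + β)/√2 = (0.6933 + 0.01351i), (α − β)/√2 = (0.7203 - 0.01351i).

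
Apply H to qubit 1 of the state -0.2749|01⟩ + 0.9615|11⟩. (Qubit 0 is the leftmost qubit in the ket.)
-0.1944|00⟩ + 0.1944|01⟩ + 0.6799|10⟩ - 0.6799|11⟩

H on qubit 1 mixes each pair of kets that differ only in qubit 1: amplitudes (a, b) of (|…0…⟩, |…1…⟩) become ((a + b)/√2, (a − b)/√2). Kets absent from the input have amplitude 0.
(|00⟩, |01⟩): (a, b) = (0, -0.2749) → (-0.1944, 0.1944)
(|10⟩, |11⟩): (a, b) = (0, 0.9615) → (0.6799, -0.6799)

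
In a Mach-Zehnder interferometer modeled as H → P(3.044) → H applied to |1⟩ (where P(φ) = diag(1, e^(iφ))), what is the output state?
(0.9976 - 0.04872i)|0⟩ + (0.002379 + 0.04872i)|1⟩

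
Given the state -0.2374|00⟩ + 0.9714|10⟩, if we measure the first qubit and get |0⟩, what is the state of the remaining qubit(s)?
-|0⟩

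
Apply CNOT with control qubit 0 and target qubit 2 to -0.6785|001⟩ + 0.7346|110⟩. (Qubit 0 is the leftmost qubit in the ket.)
-0.6785|001⟩ + 0.7346|111⟩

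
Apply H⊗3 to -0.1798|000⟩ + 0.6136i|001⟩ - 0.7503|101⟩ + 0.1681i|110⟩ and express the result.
(-0.3288 + 0.2764i)|000⟩ + (0.2017 - 0.1575i)|001⟩ + (-0.3288 + 0.1575i)|010⟩ + (0.2017 - 0.2764i)|011⟩ + (0.2017 + 0.1575i)|100⟩ + (-0.3288 - 0.2764i)|101⟩ + (0.2017 + 0.2764i)|110⟩ + (-0.3288 - 0.1575i)|111⟩

H⊗3 gives amp(|y⟩) = (1/2√2) Σ_x (−1)^(x·y) amp(|x⟩), where x·y is the number of positions in which both x and y have a 1.
|000⟩: (-0.1798 + 0.6136i - 0.7503 + 0.1681i)/(2√2) = (-0.3288 + 0.2764i)
|001⟩: (-0.1798 - 0.6136i + 0.7503 + 0.1681i)/(2√2) = (0.2017 - 0.1575i)
|010⟩: (-0.1798 + 0.6136i - 0.7503 - 0.1681i)/(2√2) = (-0.3288 + 0.1575i)
|011⟩: (-0.1798 - 0.6136i + 0.7503 - 0.1681i)/(2√2) = (0.2017 - 0.2764i)
|100⟩: (-0.1798 + 0.6136i + 0.7503 - 0.1681i)/(2√2) = (0.2017 + 0.1575i)
|101⟩: (-0.1798 - 0.6136i - 0.7503 - 0.1681i)/(2√2) = (-0.3288 - 0.2764i)
|110⟩: (-0.1798 + 0.6136i + 0.7503 + 0.1681i)/(2√2) = (0.2017 + 0.2764i)
|111⟩: (-0.1798 - 0.6136i - 0.7503 + 0.1681i)/(2√2) = (-0.3288 - 0.1575i)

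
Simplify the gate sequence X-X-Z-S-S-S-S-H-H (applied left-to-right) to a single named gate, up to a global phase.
Z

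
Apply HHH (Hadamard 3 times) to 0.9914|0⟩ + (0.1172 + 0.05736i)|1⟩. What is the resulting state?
(0.7839 + 0.04056i)|0⟩ + (0.6182 - 0.04056i)|1⟩

H² = I, so H^3 = H: a single Hadamard. With (a, b) = (0.9914, (0.1172 + 0.05736i)), H gives ((a + b)/√2, (a − b)/√2) = ((0.7839 + 0.04056i), (0.6182 - 0.04056i)).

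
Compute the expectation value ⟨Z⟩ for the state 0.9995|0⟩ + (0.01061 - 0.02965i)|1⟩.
0.998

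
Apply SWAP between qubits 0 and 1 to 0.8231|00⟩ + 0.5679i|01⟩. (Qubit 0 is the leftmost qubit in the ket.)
0.8231|00⟩ + 0.5679i|10⟩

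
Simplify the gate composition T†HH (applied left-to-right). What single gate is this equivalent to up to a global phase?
T†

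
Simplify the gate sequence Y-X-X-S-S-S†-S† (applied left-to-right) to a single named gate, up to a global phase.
Y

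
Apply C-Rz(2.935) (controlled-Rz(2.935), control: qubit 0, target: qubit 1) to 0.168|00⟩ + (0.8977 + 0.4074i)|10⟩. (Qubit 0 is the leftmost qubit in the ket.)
0.168|00⟩ + (0.4978 - 0.8509i)|10⟩

C-Rz(2.935) leaves the control-|0⟩ kets |00⟩, |01⟩ unchanged and applies Rz(2.935) to qubit 1 on the control-|1⟩ pair (|10⟩, |11⟩).
Rz(2.935) = [[e^(−iθ/2), 0], [0, e^(iθ/2)]] with e^(±iθ/2) = cos(θ/2) ± i·sin(θ/2); θ = 2.935, cos(θ/2) ≈ 0.103113, sin(θ/2) ≈ 0.99467.
With a = amp(|10⟩) = (0.8977 + 0.4074i) and b = amp(|11⟩) = 0:
new amp(|10⟩) = (0.103113 - 0.99467i)·a = (0.4978 - 0.8509i)
new amp(|11⟩) = (0.103113 + 0.99467i)·b = 0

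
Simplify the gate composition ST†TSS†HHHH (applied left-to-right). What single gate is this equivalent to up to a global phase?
S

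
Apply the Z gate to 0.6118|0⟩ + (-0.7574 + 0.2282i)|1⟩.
0.6118|0⟩ + (0.7574 - 0.2282i)|1⟩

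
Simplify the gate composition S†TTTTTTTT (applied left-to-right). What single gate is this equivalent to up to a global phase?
S†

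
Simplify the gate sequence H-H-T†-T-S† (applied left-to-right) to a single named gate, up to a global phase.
S†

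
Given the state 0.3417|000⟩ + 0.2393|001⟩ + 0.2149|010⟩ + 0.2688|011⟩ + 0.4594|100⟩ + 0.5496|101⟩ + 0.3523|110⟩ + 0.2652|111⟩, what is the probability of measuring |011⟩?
0.07225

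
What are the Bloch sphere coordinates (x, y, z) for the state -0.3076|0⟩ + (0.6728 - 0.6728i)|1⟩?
(-0.4139, 0.4139, -0.8107)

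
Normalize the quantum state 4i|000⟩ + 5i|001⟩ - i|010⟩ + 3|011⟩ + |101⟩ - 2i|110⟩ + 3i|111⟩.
0.4961i|000⟩ + 0.6202i|001⟩ - 0.124i|010⟩ + 0.3721|011⟩ + 0.124|101⟩ - 0.2481i|110⟩ + 0.3721i|111⟩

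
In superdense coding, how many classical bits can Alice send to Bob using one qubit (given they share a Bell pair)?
2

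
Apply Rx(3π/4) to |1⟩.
-0.9239i|0⟩ + 0.3827|1⟩

Rx(3π/4) = [[cos(θ/2), −i·sin(θ/2)], [−i·sin(θ/2), cos(θ/2)]]; θ = 3π/4, cos(θ/2) ≈ 0.382683, sin(θ/2) ≈ 0.92388.
With a = amp(|0⟩) = 0 and b = amp(|1⟩) = 1:
new amp(|0⟩) = (0.382683)·a + (-0.92388i)·b = -0.9239i
new amp(|1⟩) = (-0.92388i)·a + (0.382683)·b = 0.3827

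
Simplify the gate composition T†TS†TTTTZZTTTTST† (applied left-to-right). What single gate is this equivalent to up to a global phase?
T†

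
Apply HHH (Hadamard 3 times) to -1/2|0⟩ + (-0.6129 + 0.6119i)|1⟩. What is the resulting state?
(-0.7869 + 0.4327i)|0⟩ + (0.07983 - 0.4327i)|1⟩

H² = I, so H^3 = H: a single Hadamard. With (a, b) = (-1/2, (-0.6129 + 0.6119i)), H gives ((a + b)/√2, (a − b)/√2) = ((-0.7869 + 0.4327i), (0.07983 - 0.4327i)).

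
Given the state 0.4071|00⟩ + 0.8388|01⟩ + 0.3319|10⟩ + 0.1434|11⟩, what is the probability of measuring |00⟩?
0.1657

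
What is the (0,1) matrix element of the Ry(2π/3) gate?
-0.866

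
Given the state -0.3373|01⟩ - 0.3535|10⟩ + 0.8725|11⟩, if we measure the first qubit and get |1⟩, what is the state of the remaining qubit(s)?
-0.3755|0⟩ + 0.9268|1⟩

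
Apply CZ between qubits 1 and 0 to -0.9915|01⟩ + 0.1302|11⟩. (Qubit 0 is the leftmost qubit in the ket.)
-0.9915|01⟩ - 0.1302|11⟩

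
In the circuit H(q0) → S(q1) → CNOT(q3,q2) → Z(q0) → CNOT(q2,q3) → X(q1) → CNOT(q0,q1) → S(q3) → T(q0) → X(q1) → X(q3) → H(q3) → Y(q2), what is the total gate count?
13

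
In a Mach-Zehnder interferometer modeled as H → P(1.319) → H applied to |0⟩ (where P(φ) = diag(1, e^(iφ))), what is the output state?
(0.6246 + 0.4842i)|0⟩ + (0.3754 - 0.4842i)|1⟩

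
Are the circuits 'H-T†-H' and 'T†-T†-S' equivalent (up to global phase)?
No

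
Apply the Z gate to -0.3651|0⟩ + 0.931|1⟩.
-0.3651|0⟩ - 0.931|1⟩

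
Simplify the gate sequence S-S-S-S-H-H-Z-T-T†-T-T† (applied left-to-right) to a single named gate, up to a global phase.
Z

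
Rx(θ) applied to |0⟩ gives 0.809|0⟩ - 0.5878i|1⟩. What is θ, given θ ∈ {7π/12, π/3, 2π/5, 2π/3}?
2π/5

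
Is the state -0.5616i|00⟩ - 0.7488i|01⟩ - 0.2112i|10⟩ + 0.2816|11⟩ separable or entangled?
Entangled

Writing the state as a|00⟩ + b|01⟩ + c|10⟩ + d|11⟩, it is a product state iff ad − bc = 0.
Here (a, b, c, d) = (-0.5616i, -0.7488i, -0.2112i, 0.2816): ad − bc = (-0.5616i)(0.2816) − (-0.7488i)(-0.2112i) = (0.1581 - 0.1581i) ≠ 0, so the state is entangled.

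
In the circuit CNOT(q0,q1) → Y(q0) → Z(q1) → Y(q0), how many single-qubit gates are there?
3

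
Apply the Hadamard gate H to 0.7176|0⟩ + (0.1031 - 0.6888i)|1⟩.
(0.5803 - 0.4871i)|0⟩ + (0.4345 + 0.4871i)|1⟩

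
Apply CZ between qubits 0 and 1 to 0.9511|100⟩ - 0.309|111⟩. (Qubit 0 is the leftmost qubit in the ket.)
0.9511|100⟩ + 0.309|111⟩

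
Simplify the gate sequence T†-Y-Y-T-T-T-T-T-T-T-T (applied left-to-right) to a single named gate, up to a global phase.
T†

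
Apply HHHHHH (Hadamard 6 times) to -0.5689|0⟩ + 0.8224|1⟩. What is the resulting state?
-0.5689|0⟩ + 0.8224|1⟩

H² = I, so an even number of Hadamards cancels: H^6 = I and the state is unchanged.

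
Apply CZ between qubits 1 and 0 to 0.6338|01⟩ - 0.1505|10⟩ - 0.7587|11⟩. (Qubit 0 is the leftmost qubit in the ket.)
0.6338|01⟩ - 0.1505|10⟩ + 0.7587|11⟩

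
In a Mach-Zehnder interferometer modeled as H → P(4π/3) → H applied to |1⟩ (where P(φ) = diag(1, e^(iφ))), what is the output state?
(0.75 + 0.433i)|0⟩ + (0.25 - 0.433i)|1⟩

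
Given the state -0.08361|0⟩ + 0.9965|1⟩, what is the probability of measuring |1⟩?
0.993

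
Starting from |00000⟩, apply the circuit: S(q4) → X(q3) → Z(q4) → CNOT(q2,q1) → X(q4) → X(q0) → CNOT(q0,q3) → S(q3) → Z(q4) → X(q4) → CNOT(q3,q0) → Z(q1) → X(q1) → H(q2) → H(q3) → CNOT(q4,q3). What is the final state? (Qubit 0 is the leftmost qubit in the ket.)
-1/2|11000⟩ - 1/2|11010⟩ - 1/2|11100⟩ - 1/2|11110⟩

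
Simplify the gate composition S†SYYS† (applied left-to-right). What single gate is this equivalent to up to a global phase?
S†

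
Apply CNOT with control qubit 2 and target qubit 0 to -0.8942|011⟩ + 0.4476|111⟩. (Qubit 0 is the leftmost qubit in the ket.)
0.4476|011⟩ - 0.8942|111⟩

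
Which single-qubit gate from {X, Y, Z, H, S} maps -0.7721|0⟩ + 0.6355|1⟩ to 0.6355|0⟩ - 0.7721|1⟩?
X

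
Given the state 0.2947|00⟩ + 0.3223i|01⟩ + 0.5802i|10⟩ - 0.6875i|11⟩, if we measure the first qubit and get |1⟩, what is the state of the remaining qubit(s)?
0.645i|0⟩ - 0.7642i|1⟩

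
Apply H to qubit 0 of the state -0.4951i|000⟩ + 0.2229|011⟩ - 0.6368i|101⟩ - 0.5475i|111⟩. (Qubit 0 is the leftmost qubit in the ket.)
-0.3501i|000⟩ - 0.4503i|001⟩ + (0.1576 - 0.3871i)|011⟩ - 0.3501i|100⟩ + 0.4503i|101⟩ + (0.1576 + 0.3871i)|111⟩

H on qubit 0 mixes each pair of kets that differ only in qubit 0: amplitudes (a, b) of (|…0…⟩, |…1…⟩) become ((a + b)/√2, (a − b)/√2). Kets absent from the input have amplitude 0.
(|000⟩, |100⟩): (a, b) = (-0.4951i, 0) → (-0.3501i, -0.3501i)
(|001⟩, |101⟩): (a, b) = (0, -0.6368i) → (-0.4503i, 0.4503i)
(|011⟩, |111⟩): (a, b) = (0.2229, -0.5475i) → ((0.1576 - 0.3871i), (0.1576 + 0.3871i))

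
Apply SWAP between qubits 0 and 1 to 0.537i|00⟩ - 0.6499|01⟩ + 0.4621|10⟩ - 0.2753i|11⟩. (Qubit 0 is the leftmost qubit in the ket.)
0.537i|00⟩ + 0.4621|01⟩ - 0.6499|10⟩ - 0.2753i|11⟩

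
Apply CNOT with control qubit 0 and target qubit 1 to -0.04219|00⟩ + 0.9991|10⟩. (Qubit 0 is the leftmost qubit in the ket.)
-0.04219|00⟩ + 0.9991|11⟩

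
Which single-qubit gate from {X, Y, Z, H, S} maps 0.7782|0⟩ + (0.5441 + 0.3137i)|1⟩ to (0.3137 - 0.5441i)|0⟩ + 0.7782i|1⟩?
Y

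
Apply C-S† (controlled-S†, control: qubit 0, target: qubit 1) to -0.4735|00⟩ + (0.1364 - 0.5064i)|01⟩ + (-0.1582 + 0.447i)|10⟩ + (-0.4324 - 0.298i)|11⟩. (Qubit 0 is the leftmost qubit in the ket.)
-0.4735|00⟩ + (0.1364 - 0.5064i)|01⟩ + (-0.1582 + 0.447i)|10⟩ + (-0.298 + 0.4324i)|11⟩

C-S† leaves the control-|0⟩ kets |00⟩, |01⟩ unchanged and applies S† to qubit 1 on the control-|1⟩ pair (|10⟩, |11⟩).
S† = [[1, 0], [0, -i]].
With a = amp(|10⟩) = (-0.1582 + 0.447i) and b = amp(|11⟩) = (-0.4324 - 0.298i):
new amp(|10⟩) = (1)·a = (-0.1582 + 0.447i)
new amp(|11⟩) = (-i)·b = (-0.298 + 0.4324i)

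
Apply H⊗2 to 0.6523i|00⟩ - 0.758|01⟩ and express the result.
(-0.379 + 0.3262i)|00⟩ + (0.379 + 0.3262i)|01⟩ + (-0.379 + 0.3262i)|10⟩ + (0.379 + 0.3262i)|11⟩

H⊗2 gives amp(|y⟩) = (1/2) Σ_x (−1)^(x·y) amp(|x⟩), where x·y is the number of positions in which both x and y have a 1.
|00⟩: (0.6523i - 0.758)/2 = (-0.379 + 0.3262i)
|01⟩: (0.6523i + 0.758)/2 = (0.379 + 0.3262i)
|10⟩: (0.6523i - 0.758)/2 = (-0.379 + 0.3262i)
|11⟩: (0.6523i + 0.758)/2 = (0.379 + 0.3262i)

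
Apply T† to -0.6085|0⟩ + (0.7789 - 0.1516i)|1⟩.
-0.6085|0⟩ + (0.4436 - 0.658i)|1⟩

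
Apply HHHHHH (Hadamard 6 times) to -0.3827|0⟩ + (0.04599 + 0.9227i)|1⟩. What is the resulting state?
-0.3827|0⟩ + (0.04599 + 0.9227i)|1⟩

H² = I, so an even number of Hadamards cancels: H^6 = I and the state is unchanged.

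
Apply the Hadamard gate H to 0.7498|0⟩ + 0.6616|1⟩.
0.998|0⟩ + 0.06237|1⟩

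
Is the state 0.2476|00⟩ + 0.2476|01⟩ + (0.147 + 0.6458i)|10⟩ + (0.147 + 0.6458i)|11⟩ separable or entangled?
Separable

Writing the state as a|00⟩ + b|01⟩ + c|10⟩ + d|11⟩, it is a product state iff ad − bc = 0.
Here (a, b, c, d) = (0.2476, 0.2476, (0.147 + 0.6458i), (0.147 + 0.6458i)): ad − bc = (0.2476)(0.147 + 0.6458i) − (0.2476)(0.147 + 0.6458i) = 0, so the state is separable.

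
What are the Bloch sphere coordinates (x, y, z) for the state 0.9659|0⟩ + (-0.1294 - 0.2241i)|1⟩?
(-0.25, -0.4329, 0.866)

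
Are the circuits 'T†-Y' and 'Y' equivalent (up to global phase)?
No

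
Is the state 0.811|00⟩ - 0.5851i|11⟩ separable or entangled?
Entangled

Writing the state as a|00⟩ + b|01⟩ + c|10⟩ + d|11⟩, it is a product state iff ad − bc = 0.
Here (a, b, c, d) = (0.811, 0, 0, -0.5851i): ad − bc = (0.811)(-0.5851i) − (0)(0) = -0.4745i ≠ 0, so the state is entangled.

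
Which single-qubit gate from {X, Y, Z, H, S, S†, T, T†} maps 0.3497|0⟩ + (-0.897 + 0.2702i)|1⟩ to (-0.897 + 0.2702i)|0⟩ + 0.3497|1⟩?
X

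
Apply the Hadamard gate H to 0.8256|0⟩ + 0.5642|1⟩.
0.9827|0⟩ + 0.1848|1⟩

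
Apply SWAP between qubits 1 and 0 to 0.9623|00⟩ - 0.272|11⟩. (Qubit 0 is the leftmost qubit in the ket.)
0.9623|00⟩ - 0.272|11⟩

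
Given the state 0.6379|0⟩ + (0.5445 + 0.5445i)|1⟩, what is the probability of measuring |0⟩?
0.4069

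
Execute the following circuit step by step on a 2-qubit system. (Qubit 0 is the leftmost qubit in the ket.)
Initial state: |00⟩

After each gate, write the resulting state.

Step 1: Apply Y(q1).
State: i|01⟩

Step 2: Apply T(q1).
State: (-1/√2 + (1/√2)i)|01⟩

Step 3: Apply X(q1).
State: (-1/√2 + (1/√2)i)|00⟩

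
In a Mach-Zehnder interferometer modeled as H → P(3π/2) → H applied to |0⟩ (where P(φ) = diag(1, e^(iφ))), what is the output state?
(1/2 - (1/2)i)|0⟩ + (1/2 + (1/2)i)|1⟩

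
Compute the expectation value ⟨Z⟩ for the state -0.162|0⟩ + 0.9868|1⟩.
-0.9475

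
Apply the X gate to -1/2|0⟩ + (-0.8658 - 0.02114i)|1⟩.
(-0.8658 - 0.02114i)|0⟩ - 1/2|1⟩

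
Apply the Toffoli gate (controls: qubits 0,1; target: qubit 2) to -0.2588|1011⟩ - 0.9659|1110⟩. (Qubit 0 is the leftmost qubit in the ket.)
-0.2588|1011⟩ - 0.9659|1100⟩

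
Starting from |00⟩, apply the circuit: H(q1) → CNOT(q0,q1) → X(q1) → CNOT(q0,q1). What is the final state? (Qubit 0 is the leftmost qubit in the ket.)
1/√2|00⟩ + 1/√2|01⟩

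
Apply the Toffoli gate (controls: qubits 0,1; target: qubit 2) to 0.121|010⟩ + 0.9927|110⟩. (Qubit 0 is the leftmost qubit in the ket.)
0.121|010⟩ + 0.9927|111⟩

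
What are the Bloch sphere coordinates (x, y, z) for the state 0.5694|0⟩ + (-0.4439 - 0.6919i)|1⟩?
(-0.5055, -0.7879, -0.3516)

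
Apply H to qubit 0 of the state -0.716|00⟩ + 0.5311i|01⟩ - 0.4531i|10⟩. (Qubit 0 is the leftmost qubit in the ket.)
(-0.5063 - 0.3204i)|00⟩ + 0.3755i|01⟩ + (-0.5063 + 0.3204i)|10⟩ + 0.3755i|11⟩

H on qubit 0 mixes each pair of kets that differ only in qubit 0: amplitudes (a, b) of (|…0…⟩, |…1…⟩) become ((a + b)/√2, (a − b)/√2). Kets absent from the input have amplitude 0.
(|00⟩, |10⟩): (a, b) = (-0.716, -0.4531i) → ((-0.5063 - 0.3204i), (-0.5063 + 0.3204i))
(|01⟩, |11⟩): (a, b) = (0.5311i, 0) → (0.3755i, 0.3755i)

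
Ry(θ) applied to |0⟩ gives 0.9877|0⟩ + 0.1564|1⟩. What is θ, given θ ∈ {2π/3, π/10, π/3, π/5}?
π/10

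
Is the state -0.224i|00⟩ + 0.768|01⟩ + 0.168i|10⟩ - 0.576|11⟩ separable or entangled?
Separable

Writing the state as a|00⟩ + b|01⟩ + c|10⟩ + d|11⟩, it is a product state iff ad − bc = 0.
Here (a, b, c, d) = (-0.224i, 0.768, 0.168i, -0.576): ad − bc = (-0.224i)(-0.576) − (0.768)(0.168i) = 0, so the state is separable.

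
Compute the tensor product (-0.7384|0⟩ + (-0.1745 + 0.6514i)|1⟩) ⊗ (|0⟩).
-0.7384|00⟩ + (-0.1745 + 0.6514i)|10⟩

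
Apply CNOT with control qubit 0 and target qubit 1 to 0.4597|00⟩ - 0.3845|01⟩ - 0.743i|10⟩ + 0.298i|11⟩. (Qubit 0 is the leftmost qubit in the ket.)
0.4597|00⟩ - 0.3845|01⟩ + 0.298i|10⟩ - 0.743i|11⟩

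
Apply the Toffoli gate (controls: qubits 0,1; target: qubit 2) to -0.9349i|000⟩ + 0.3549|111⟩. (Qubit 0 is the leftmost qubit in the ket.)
-0.9349i|000⟩ + 0.3549|110⟩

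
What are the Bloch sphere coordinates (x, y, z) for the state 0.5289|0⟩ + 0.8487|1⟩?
(0.8978, 0, -0.4406)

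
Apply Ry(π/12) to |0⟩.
0.9914|0⟩ + 0.1305|1⟩

Ry(π/12) = [[cos(θ/2), −sin(θ/2)], [sin(θ/2), cos(θ/2)]]; θ = π/12, cos(θ/2) ≈ 0.991445, sin(θ/2) ≈ 0.130526.
With a = amp(|0⟩) = 1 and b = amp(|1⟩) = 0:
new amp(|0⟩) = (0.991445)·a + (-0.130526)·b = 0.9914
new amp(|1⟩) = (0.130526)·a + (0.991445)·b = 0.1305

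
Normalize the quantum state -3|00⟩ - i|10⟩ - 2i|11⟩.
-0.8018|00⟩ - 0.2673i|10⟩ - 0.5345i|11⟩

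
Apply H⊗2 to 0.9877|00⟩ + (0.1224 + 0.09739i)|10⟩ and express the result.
(0.5551 + 0.0487i)|00⟩ + (0.5551 + 0.0487i)|01⟩ + (0.4327 - 0.0487i)|10⟩ + (0.4327 - 0.0487i)|11⟩

H⊗2 gives amp(|y⟩) = (1/2) Σ_x (−1)^(x·y) amp(|x⟩), where x·y is the number of positions in which both x and y have a 1.
|00⟩: (0.9877 + (0.1224 + 0.09739i))/2 = (0.5551 + 0.0487i)
|01⟩: (0.9877 + (0.1224 + 0.09739i))/2 = (0.5551 + 0.0487i)
|10⟩: (0.9877 - (0.1224 + 0.09739i))/2 = (0.4327 - 0.0487i)
|11⟩: (0.9877 - (0.1224 + 0.09739i))/2 = (0.4327 - 0.0487i)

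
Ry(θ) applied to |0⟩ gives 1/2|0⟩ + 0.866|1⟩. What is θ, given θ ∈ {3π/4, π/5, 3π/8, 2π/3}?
2π/3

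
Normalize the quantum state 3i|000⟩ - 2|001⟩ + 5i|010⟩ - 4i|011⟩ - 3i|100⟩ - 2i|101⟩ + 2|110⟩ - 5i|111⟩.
0.3062i|000⟩ - 0.2041|001⟩ + 0.5103i|010⟩ - (1/√6)i|011⟩ - 0.3062i|100⟩ - 0.2041i|101⟩ + 0.2041|110⟩ - 0.5103i|111⟩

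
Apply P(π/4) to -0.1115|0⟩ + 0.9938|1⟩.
-0.1115|0⟩ + (0.7027 + 0.7027i)|1⟩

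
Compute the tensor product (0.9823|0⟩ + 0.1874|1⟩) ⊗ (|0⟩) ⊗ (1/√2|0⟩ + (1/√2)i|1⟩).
0.6946|000⟩ + 0.6946i|001⟩ + 0.1325|100⟩ + 0.1325i|101⟩

amp(|b₁b₂…⟩) = product of the factor amplitudes for bits b₁, b₂, …; only kets whose every factor amplitude is nonzero survive.
|000⟩: (0.9823)(1)(1/√2) = 0.6946
|001⟩: (0.9823)(1)((1/√2)i) = 0.6946i
|100⟩: (0.1874)(1)(1/√2) = 0.1325
|101⟩: (0.1874)(1)((1/√2)i) = 0.1325i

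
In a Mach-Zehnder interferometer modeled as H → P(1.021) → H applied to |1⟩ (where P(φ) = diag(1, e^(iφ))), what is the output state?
(0.2387 - 0.4263i)|0⟩ + (0.7613 + 0.4263i)|1⟩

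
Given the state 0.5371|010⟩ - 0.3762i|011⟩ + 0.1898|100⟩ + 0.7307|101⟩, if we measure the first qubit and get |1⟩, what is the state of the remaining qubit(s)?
0.2514|00⟩ + 0.9679|01⟩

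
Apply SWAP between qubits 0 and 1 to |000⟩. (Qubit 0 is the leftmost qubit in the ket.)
|000⟩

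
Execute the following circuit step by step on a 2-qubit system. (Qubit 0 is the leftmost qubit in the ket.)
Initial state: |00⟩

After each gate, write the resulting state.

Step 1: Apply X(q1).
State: |01⟩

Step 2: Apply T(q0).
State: |01⟩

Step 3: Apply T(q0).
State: |01⟩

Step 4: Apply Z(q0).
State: |01⟩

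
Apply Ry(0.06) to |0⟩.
0.9996|0⟩ + 0.03|1⟩

Ry(0.06) = [[cos(θ/2), −sin(θ/2)], [sin(θ/2), cos(θ/2)]]; θ = 0.06, cos(θ/2) ≈ 0.99955, sin(θ/2) ≈ 0.0299955.
With a = amp(|0⟩) = 1 and b = amp(|1⟩) = 0:
new amp(|0⟩) = (0.99955)·a + (-0.0299955)·b = 0.9996
new amp(|1⟩) = (0.0299955)·a + (0.99955)·b = 0.03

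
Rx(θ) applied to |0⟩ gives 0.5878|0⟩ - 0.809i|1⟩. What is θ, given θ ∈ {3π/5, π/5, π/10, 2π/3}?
3π/5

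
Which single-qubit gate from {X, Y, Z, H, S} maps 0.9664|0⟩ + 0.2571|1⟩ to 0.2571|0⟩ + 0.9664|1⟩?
X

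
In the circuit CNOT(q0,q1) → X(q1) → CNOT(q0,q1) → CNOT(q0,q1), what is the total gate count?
4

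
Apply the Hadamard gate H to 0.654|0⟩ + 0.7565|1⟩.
0.9974|0⟩ - 0.07248|1⟩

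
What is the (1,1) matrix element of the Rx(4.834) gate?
-0.7488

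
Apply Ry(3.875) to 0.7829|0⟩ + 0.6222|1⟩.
-0.8615|0⟩ + 0.5078|1⟩

Ry(3.875) = [[cos(θ/2), −sin(θ/2)], [sin(θ/2), cos(θ/2)]]; θ = 3.875, cos(θ/2) ≈ -0.35854, sin(θ/2) ≈ 0.933514.
With a = amp(|0⟩) = 0.7829 and b = amp(|1⟩) = 0.6222:
new amp(|0⟩) = (-0.35854)·a + (-0.933514)·b = -0.8615
new amp(|1⟩) = (0.933514)·a + (-0.35854)·b = 0.5078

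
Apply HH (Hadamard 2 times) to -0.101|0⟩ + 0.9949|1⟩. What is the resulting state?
-0.101|0⟩ + 0.9949|1⟩

H² = I, so an even number of Hadamards cancels: H^2 = I and the state is unchanged.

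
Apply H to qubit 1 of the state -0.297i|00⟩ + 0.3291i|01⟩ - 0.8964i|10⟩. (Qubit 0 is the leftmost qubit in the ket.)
0.0227i|00⟩ - 0.4427i|01⟩ - 0.6339i|10⟩ - 0.6339i|11⟩

H on qubit 1 mixes each pair of kets that differ only in qubit 1: amplitudes (a, b) of (|…0…⟩, |…1…⟩) become ((a + b)/√2, (a − b)/√2). Kets absent from the input have amplitude 0.
(|00⟩, |01⟩): (a, b) = (-0.297i, 0.3291i) → (0.0227i, -0.4427i)
(|10⟩, |11⟩): (a, b) = (-0.8964i, 0) → (-0.6339i, -0.6339i)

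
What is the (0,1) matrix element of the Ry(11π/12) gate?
-0.9914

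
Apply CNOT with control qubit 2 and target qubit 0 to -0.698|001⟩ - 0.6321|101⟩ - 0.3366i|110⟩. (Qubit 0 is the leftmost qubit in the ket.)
-0.6321|001⟩ - 0.698|101⟩ - 0.3366i|110⟩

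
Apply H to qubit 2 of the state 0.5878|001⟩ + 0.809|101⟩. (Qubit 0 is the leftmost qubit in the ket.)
0.4156|000⟩ - 0.4156|001⟩ + 0.572|100⟩ - 0.572|101⟩

H on qubit 2 mixes each pair of kets that differ only in qubit 2: amplitudes (a, b) of (|…0…⟩, |…1…⟩) become ((a + b)/√2, (a − b)/√2). Kets absent from the input have amplitude 0.
(|000⟩, |001⟩): (a, b) = (0, 0.5878) → (0.4156, -0.4156)
(|100⟩, |101⟩): (a, b) = (0, 0.809) → (0.572, -0.572)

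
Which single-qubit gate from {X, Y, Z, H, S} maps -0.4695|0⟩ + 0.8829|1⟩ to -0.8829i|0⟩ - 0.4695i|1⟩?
Y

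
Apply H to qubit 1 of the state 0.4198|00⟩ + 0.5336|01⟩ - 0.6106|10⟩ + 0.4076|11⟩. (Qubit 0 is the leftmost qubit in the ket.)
0.6742|00⟩ - 0.08047|01⟩ - 0.1435|10⟩ - 0.72|11⟩

H on qubit 1 mixes each pair of kets that differ only in qubit 1: amplitudes (a, b) of (|…0…⟩, |…1…⟩) become ((a + b)/√2, (a − b)/√2). Kets absent from the input have amplitude 0.
(|00⟩, |01⟩): (a, b) = (0.4198, 0.5336) → (0.6742, -0.08047)
(|10⟩, |11⟩): (a, b) = (-0.6106, 0.4076) → (-0.1435, -0.72)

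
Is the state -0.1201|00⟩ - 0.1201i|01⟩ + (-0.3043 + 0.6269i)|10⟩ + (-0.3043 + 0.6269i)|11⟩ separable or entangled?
Entangled

Writing the state as a|00⟩ + b|01⟩ + c|10⟩ + d|11⟩, it is a product state iff ad − bc = 0.
Here (a, b, c, d) = (-0.1201, -0.1201i, (-0.3043 + 0.6269i), (-0.3043 + 0.6269i)): ad − bc = (-0.1201)(-0.3043 + 0.6269i) − (-0.1201i)(-0.3043 + 0.6269i) = (-0.03874 - 0.1118i) ≠ 0, so the state is entangled.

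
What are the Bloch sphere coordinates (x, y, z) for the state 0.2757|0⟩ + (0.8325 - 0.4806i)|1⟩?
(0.459, -0.265, -0.848)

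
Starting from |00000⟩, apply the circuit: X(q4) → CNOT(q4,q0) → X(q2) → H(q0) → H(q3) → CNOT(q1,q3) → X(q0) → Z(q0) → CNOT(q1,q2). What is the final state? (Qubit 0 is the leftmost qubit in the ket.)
-1/2|00101⟩ - 1/2|00111⟩ - 1/2|10101⟩ - 1/2|10111⟩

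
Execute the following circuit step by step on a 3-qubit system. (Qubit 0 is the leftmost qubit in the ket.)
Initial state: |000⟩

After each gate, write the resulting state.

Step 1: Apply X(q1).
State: |010⟩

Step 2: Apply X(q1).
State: |000⟩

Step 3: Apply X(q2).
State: |001⟩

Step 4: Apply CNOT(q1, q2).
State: |001⟩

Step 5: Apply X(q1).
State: |011⟩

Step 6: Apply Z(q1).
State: -|011⟩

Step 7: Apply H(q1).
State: -1/√2|001⟩ + 1/√2|011⟩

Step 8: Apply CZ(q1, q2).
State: -1/√2|001⟩ - 1/√2|011⟩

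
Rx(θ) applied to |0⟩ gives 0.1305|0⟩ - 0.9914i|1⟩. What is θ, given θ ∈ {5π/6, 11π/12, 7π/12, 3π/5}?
11π/12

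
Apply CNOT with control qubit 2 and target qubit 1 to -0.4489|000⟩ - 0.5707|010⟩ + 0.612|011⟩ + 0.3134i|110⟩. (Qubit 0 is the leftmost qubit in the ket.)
-0.4489|000⟩ + 0.612|001⟩ - 0.5707|010⟩ + 0.3134i|110⟩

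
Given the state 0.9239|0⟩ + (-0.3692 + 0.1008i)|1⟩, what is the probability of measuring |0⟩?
0.8536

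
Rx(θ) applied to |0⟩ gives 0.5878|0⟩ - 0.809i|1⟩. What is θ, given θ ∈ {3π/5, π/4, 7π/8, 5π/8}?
3π/5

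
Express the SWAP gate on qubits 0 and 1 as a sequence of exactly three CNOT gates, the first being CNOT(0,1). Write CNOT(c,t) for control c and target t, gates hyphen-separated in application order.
CNOT(0,1)-CNOT(1,0)-CNOT(0,1)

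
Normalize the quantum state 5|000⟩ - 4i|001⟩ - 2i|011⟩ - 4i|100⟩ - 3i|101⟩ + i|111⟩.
0.5934|000⟩ - 0.4747i|001⟩ - 0.2374i|011⟩ - 0.4747i|100⟩ - 0.356i|101⟩ + 0.1187i|111⟩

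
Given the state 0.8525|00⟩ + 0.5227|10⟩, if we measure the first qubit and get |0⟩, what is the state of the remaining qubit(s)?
|0⟩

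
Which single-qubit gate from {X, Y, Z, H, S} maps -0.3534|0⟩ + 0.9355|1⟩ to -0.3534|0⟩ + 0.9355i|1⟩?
S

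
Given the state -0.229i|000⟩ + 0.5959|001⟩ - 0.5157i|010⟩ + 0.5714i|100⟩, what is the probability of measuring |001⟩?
0.3551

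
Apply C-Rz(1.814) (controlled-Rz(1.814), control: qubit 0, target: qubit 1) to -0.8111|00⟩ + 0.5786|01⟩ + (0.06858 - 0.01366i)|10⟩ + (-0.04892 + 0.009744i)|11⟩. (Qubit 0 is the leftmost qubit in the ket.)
-0.8111|00⟩ + 0.5786|01⟩ + (0.03149 - 0.06243i)|10⟩ + (-0.03782 - 0.03253i)|11⟩

C-Rz(1.814) leaves the control-|0⟩ kets |00⟩, |01⟩ unchanged and applies Rz(1.814) to qubit 1 on the control-|1⟩ pair (|10⟩, |11⟩).
Rz(1.814) = [[e^(−iθ/2), 0], [0, e^(iθ/2)]] with e^(±iθ/2) = cos(θ/2) ± i·sin(θ/2); θ = 1.814, cos(θ/2) ≈ 0.616111, sin(θ/2) ≈ 0.787659.
With a = amp(|10⟩) = (0.06858 - 0.01366i) and b = amp(|11⟩) = (-0.04892 + 0.009744i):
new amp(|10⟩) = (0.616111 - 0.787659i)·a = (0.03149 - 0.06243i)
new amp(|11⟩) = (0.616111 + 0.787659i)·b = (-0.03782 - 0.03253i)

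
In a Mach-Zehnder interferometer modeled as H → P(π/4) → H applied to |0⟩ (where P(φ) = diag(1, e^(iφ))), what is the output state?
(0.8536 + (1/√8)i)|0⟩ + (0.1464 - (1/√8)i)|1⟩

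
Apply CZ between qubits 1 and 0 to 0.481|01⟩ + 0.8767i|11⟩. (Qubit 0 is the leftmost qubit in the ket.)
0.481|01⟩ - 0.8767i|11⟩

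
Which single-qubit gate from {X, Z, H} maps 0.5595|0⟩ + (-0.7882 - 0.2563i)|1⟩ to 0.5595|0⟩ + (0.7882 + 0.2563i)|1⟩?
Z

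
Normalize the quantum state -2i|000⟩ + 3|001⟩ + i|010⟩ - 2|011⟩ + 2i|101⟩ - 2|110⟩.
-0.3922i|000⟩ + 0.5883|001⟩ + 0.1961i|010⟩ - 0.3922|011⟩ + 0.3922i|101⟩ - 0.3922|110⟩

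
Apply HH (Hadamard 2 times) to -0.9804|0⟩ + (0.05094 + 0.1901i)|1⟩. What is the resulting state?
-0.9804|0⟩ + (0.05094 + 0.1901i)|1⟩

H² = I, so an even number of Hadamards cancels: H^2 = I and the state is unchanged.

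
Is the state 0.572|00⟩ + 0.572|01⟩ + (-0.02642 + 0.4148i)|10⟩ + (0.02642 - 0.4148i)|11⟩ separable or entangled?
Entangled

Writing the state as a|00⟩ + b|01⟩ + c|10⟩ + d|11⟩, it is a product state iff ad − bc = 0.
Here (a, b, c, d) = (0.572, 0.572, (-0.02642 + 0.4148i), (0.02642 - 0.4148i)): ad − bc = (0.572)(0.02642 - 0.4148i) − (0.572)(-0.02642 + 0.4148i) = (0.03022 - 0.4745i) ≠ 0, so the state is entangled.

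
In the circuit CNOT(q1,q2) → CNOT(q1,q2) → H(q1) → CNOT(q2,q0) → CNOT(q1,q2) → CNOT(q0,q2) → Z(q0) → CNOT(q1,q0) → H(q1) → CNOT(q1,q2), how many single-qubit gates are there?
3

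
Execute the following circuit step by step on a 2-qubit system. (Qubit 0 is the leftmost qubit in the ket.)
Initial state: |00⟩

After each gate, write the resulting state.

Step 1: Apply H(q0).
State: 1/√2|00⟩ + 1/√2|10⟩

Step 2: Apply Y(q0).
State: -(1/√2)i|00⟩ + (1/√2)i|10⟩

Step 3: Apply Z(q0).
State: -(1/√2)i|00⟩ - (1/√2)i|10⟩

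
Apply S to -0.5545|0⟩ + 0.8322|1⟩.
-0.5545|0⟩ + 0.8322i|1⟩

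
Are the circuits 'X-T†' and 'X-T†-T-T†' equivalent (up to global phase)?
Yes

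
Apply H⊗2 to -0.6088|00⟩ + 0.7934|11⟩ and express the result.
0.0923|00⟩ - 0.7011|01⟩ - 0.7011|10⟩ + 0.0923|11⟩

H⊗2 gives amp(|y⟩) = (1/2) Σ_x (−1)^(x·y) amp(|x⟩), where x·y is the number of positions in which both x and y have a 1.
|00⟩: (-0.6088 + 0.7934)/2 = 0.0923
|01⟩: (-0.6088 - 0.7934)/2 = -0.7011
|10⟩: (-0.6088 - 0.7934)/2 = -0.7011
|11⟩: (-0.6088 + 0.7934)/2 = 0.0923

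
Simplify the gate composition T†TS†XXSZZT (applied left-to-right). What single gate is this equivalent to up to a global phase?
T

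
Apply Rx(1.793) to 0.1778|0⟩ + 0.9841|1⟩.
(0.111 - 0.7687i)|0⟩ + (0.6144 - 0.1389i)|1⟩

Rx(1.793) = [[cos(θ/2), −i·sin(θ/2)], [−i·sin(θ/2), cos(θ/2)]]; θ = 1.793, cos(θ/2) ≈ 0.624348, sin(θ/2) ≈ 0.781146.
With a = amp(|0⟩) = 0.1778 and b = amp(|1⟩) = 0.9841:
new amp(|0⟩) = (0.624348)·a + (-0.781146i)·b = (0.111 - 0.7687i)
new amp(|1⟩) = (-0.781146i)·a + (0.624348)·b = (0.6144 - 0.1389i)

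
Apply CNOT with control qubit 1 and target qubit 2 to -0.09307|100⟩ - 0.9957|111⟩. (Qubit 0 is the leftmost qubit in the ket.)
-0.09307|100⟩ - 0.9957|110⟩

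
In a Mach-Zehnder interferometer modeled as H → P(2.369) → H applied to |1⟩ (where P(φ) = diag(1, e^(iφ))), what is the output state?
(0.8581 - 0.349i)|0⟩ + (0.1419 + 0.349i)|1⟩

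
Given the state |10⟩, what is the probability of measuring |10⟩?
1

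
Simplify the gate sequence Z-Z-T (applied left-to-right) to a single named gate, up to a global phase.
T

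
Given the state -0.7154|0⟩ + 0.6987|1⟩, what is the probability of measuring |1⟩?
0.4882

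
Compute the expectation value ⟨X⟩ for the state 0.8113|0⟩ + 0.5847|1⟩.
0.9487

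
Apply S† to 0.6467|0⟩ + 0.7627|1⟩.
0.6467|0⟩ - 0.7627i|1⟩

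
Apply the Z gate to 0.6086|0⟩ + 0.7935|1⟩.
0.6086|0⟩ - 0.7935|1⟩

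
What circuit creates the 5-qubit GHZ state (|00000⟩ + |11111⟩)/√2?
H(q0) → CNOT(q0,q1) → CNOT(q0,q2) → CNOT(q0,q3) → CNOT(q0,q4)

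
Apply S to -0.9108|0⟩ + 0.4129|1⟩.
-0.9108|0⟩ + 0.4129i|1⟩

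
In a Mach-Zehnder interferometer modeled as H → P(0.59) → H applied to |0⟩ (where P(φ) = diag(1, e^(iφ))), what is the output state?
(0.9155 + 0.2782i)|0⟩ + (0.08453 - 0.2782i)|1⟩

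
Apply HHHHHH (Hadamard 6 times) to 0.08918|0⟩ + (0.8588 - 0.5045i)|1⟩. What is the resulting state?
0.08918|0⟩ + (0.8588 - 0.5045i)|1⟩

H² = I, so an even number of Hadamards cancels: H^6 = I and the state is unchanged.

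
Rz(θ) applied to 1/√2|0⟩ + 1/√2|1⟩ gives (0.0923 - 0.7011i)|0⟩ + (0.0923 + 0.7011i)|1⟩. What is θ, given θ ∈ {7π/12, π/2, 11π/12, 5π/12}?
11π/12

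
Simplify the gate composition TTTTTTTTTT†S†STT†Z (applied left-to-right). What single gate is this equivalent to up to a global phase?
Z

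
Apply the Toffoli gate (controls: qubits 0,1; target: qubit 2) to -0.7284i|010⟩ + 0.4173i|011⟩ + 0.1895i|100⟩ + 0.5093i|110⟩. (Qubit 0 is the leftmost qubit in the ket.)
-0.7284i|010⟩ + 0.4173i|011⟩ + 0.1895i|100⟩ + 0.5093i|111⟩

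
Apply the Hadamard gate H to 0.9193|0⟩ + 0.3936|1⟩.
0.9284|0⟩ + 0.3717|1⟩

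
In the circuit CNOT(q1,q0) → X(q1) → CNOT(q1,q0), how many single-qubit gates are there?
1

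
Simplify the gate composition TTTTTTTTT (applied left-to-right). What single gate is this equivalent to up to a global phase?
T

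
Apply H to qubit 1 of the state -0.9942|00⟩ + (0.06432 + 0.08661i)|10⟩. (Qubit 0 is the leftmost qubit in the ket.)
-0.703|00⟩ - 0.703|01⟩ + (0.04548 + 0.06124i)|10⟩ + (0.04548 + 0.06124i)|11⟩

H on qubit 1 mixes each pair of kets that differ only in qubit 1: amplitudes (a, b) of (|…0…⟩, |…1…⟩) become ((a + b)/√2, (a − b)/√2). Kets absent from the input have amplitude 0.
(|00⟩, |01⟩): (a, b) = (-0.9942, 0) → (-0.703, -0.703)
(|10⟩, |11⟩): (a, b) = ((0.06432 + 0.08661i), 0) → ((0.04548 + 0.06124i), (0.04548 + 0.06124i))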